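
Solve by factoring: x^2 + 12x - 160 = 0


We need two numbers that multiply to -160 and add to 12.
Those numbers are -8 and 20 (since (-8) * 20 = -160 and (-8) + 20 = 12).
So x^2 + 12x - 160 = (x - 8)(x + 20) = 0
Setting each factor to zero: x = 8 or x = -20

x = -20, x = 8


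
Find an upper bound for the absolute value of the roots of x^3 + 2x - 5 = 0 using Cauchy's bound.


Cauchy's bound: all roots r satisfy |r| <= 1 + max(|a_i/a_n|) for i = 0,...,n-1
where a_n is the leading coefficient.

Coefficients: [1, 0, 2, -5]
Leading coefficient a_n = 1
Ratios |a_i/a_n|: 0, 2, 5
Maximum ratio: 5
Cauchy's bound: |r| <= 1 + 5 = 6

Upper bound = 6


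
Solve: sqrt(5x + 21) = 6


Square both sides: 5x + 21 = 6^2 = 36
5x = 36 - 21 = 15
x = 3
Check: sqrt(5*3 + 21) = sqrt(36) = 6 ✓

x = 3


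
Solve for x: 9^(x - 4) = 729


Express both sides with the same base.
729 = 9^3
Since the bases match, equate exponents: x - 4 = 3
So x = 3 - (-4) = 7

x = 7


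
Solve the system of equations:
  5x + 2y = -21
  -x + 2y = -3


Using Cramer's rule:
Determinant D = (5)(2) - (-1)(2) = 10 + 2 = 12
Dx = (-21)(2) - (-3)(2) = -42 + 6 = -36
Dy = (5)(-3) - (-1)(-21) = -15 - 21 = -36
x = Dx/D = -36/12 = -3
y = Dy/D = -36/12 = -3

x = -3, y = -3


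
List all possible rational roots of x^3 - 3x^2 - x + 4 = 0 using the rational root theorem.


Rational root theorem: possible roots are ±p/q where:
  p divides the constant term (4): p ∈ {1, 2, 4}
  q divides the leading coefficient (1): q ∈ {1}

All possible rational roots: -4, -2, -1, 1, 2, 4

-4, -2, -1, 1, 2, 4


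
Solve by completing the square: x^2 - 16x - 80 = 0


Start: x^2 - 16x - 80 = 0
Move constant: x^2 - 16x = 80
Half of -16 is -8, squared is 64
Add 64 to both sides: x^2 - 16x + 64 = 144
(x - 8)^2 = 144
x - 8 = ±12
x = 8 + 12 = 20 or x = 8 - 12 = -4

x = -4, x = 20


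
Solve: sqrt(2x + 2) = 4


Square both sides: 2x + 2 = 4^2 = 16
2x = 16 - 2 = 14
x = 7
Check: sqrt(2*7 + 2) = sqrt(16) = 4 ✓

x = 7


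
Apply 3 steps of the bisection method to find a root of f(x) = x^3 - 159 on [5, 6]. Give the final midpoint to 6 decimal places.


f(x) = x^3 - 159
f(5) = -34 < 0
f(6) = 57 > 0

Step 1: midpoint = (5.000000 + 6.000000)/2 = 5.500000
  f(5.500000) = 7.375000
  f(mid) > 0, so root is in [5.000000, 5.500000]

Step 2: midpoint = (5.000000 + 5.500000)/2 = 5.250000
  f(5.250000) = -14.296875
  f(mid) < 0, so root is in [5.250000, 5.500000]

Step 3: midpoint = (5.250000 + 5.500000)/2 = 5.375000
  f(5.375000) = -3.712891
  f(mid) < 0, so root is in [5.375000, 5.500000]

midpoint = 5.375000


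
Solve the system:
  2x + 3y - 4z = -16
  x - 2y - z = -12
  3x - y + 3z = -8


Using Cramer's rule. Expand each determinant along the first row.
D  = 2*[(-2)*3 - (-1)*(-1)] - 3*[1*3 - (-1)*3] + (-4)*[1*(-1) - (-2)*3]
  = 2*(-7) - 3*(6) + (-4)*(5) = -52
Dx = (-16)*[(-2)*3 - (-1)*(-1)] - 3*[(-12)*3 - (-1)*(-8)] + (-4)*[(-12)*(-1) - (-2)*(-8)]
  = (-16)*(-7) - 3*(-44) + (-4)*(-4) = 260
Dy = 2*[(-12)*3 - (-1)*(-8)] - (-16)*[1*3 - (-1)*3] + (-4)*[1*(-8) - (-12)*3]
  = 2*(-44) - (-16)*(6) + (-4)*(28) = -104
Dz = 2*[(-2)*(-8) - (-12)*(-1)] - 3*[1*(-8) - (-12)*3] + (-16)*[1*(-1) - (-2)*3]
  = 2*(4) - 3*(28) + (-16)*(5) = -156
x = Dx/D = 260/-52 = -5, y = Dy/D = -104/-52 = 2, z = Dz/D = -156/-52 = 3
Check eq1: (2)(-5) + (3)(2) + (-4)(3) = -16 = -16 ✓
Check eq2: (1)(-5) + (-2)(2) + (-1)(3) = -12 = -12 ✓
Check eq3: (3)(-5) + (-1)(2) + (3)(3) = -8 = -8 ✓

x = -5, y = 2, z = 3


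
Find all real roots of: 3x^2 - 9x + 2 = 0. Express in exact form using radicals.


Using the quadratic formula: x = (-b ± sqrt(b^2 - 4ac)) / (2a)
Here a = 3, b = -9, c = 2
Discriminant = b^2 - 4ac = (-9)^2 - 4(3)(2) = 81 - 24 = 57
Since discriminant = 57 > 0, there are two real roots.
x = (9 ± sqrt(57)) / 6
Numerically: x ≈ 2.7583 or x ≈ 0.2417

x = (9 + sqrt(57)) / 6 or x = (9 - sqrt(57)) / 6


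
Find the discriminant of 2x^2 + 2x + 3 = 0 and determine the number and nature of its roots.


For ax^2 + bx + c = 0, discriminant D = b^2 - 4ac
Here a = 2, b = 2, c = 3
D = (2)^2 - 4(2)(3) = 4 - 24 = -20

D = -20 < 0
The equation has no real roots (2 complex conjugate roots).

Discriminant = -20, no real roots (2 complex conjugate roots)


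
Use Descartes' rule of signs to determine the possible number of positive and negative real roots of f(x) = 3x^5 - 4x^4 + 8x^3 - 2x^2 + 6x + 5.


Descartes' rule of signs:

For positive roots, count sign changes in f(x) = 3x^5 - 4x^4 + 8x^3 - 2x^2 + 6x + 5:
Signs of coefficients: +, -, +, -, +, +
Number of sign changes: 4
Possible positive real roots: 4, 2, 0

For negative roots, examine f(-x) = -3x^5 - 4x^4 - 8x^3 - 2x^2 - 6x + 5:
Signs of coefficients: -, -, -, -, -, +
Number of sign changes: 1
Possible negative real roots: 1

Positive roots: 4 or 2 or 0; Negative roots: 1


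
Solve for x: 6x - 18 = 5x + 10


Starting with: 6x - 18 = 5x + 10
Move all x terms to left: (6 - 5)x = 10 + 18
Simplify: x = 28
Divide both sides by 1: x = 28

x = 28


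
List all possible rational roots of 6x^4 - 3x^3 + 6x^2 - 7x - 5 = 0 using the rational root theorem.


Rational root theorem: possible roots are ±p/q where:
  p divides the constant term (-5): p ∈ {1, 5}
  q divides the leading coefficient (6): q ∈ {1, 2, 3, 6}

All possible rational roots: -5, -5/2, -5/3, -1, -5/6, -1/2, -1/3, -1/6, 1/6, 1/3, 1/2, 5/6, 1, 5/3, 5/2, 5

-5, -5/2, -5/3, -1, -5/6, -1/2, -1/3, -1/6, 1/6, 1/3, 1/2, 5/6, 1, 5/3, 5/2, 5


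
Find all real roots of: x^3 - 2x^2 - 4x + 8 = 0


Let p(x) = x^3 - 2x^2 - 4x + 8. By the rational root theorem (leading coefficient 1), any rational root is an integer divisor of 8: try ±1, ±2, ... in turn.
Test x = 1: value = 3 ≠ 0.
Test x = -1: value = 9 ≠ 0.
Test x = 2: value = 0 ✓, so (x - 2) is a factor.
Synthetic division by (x - 2): bring down 1; 1(2) - 2 = 0; 0(2) - 4 = -4; (-4)(2) + 8 = 0 → quotient x^2 - 4, remainder 0.
Solve the quadratic x^2 - 4 = 0: discriminant = 0^2 - 4(1)(-4) = 0 + 16 = 16.
sqrt(16) = 4, so x = (0 ± 4)/2: x = 2 or x = -2.

x = -2, x = 2 (multiplicity 2)


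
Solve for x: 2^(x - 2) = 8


Express both sides with the same base.
8 = 2^3
Since the bases match, equate exponents: x - 2 = 3
So x = 3 - (-2) = 5

x = 5


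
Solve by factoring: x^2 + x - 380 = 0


We need two numbers that multiply to -380 and add to 1.
Those numbers are -19 and 20 (since (-19) * 20 = -380 and (-19) + 20 = 1).
So x^2 + x - 380 = (x - 19)(x + 20) = 0
Setting each factor to zero: x = 19 or x = -20

x = -20, x = 19


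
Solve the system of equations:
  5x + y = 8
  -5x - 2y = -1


Using Cramer's rule:
Determinant D = (5)(-2) - (-5)(1) = -10 + 5 = -5
Dx = (8)(-2) - (-1)(1) = -16 + 1 = -15
Dy = (5)(-1) - (-5)(8) = -5 + 40 = 35
x = Dx/D = -15/-5 = 3
y = Dy/D = 35/-5 = -7

x = 3, y = -7


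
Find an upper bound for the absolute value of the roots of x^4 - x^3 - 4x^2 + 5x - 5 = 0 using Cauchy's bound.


Cauchy's bound: all roots r satisfy |r| <= 1 + max(|a_i/a_n|) for i = 0,...,n-1
where a_n is the leading coefficient.

Coefficients: [1, -1, -4, 5, -5]
Leading coefficient a_n = 1
Ratios |a_i/a_n|: 1, 4, 5, 5
Maximum ratio: 5
Cauchy's bound: |r| <= 1 + 5 = 6

Upper bound = 6


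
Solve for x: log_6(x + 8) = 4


Convert to exponential form: x + 8 = 6^4 = 1296
x = 1296 - 8 = 1288
Check: log_6(1288 + 8) = log_6(1296) = log_6(1296) = 4 ✓

x = 1288


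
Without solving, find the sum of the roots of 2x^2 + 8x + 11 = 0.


By Vieta's formulas for ax^2 + bx + c = 0:
  Sum of roots = -b/a
  Product of roots = c/a

Here a = 2, b = 8, c = 11
Sum = -(8)/2 = -4
Product = 11/2 = 11/2

Sum = -4


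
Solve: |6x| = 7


An absolute value equation |expr| = 7 gives two cases:
Case 1: 6x = 7
  6x = 7, so x = 7/6
Case 2: 6x = -7
  6x = -7, so x = -7/6

x = -7/6, x = 7/6


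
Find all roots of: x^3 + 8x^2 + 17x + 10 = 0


Let p(x) = x^3 + 8x^2 + 17x + 10. By the rational root theorem (leading coefficient 1), any rational root is an integer divisor of 10: try ±1, ±2, ... in turn.
Test x = 1: value = 36 ≠ 0.
Test x = -1: value = 0 ✓, so (x + 1) is a factor.
Synthetic division by (x + 1): bring down 1; 1(-1) + 8 = 7; 7(-1) + 17 = 10; 10(-1) + 10 = 0 → quotient x^2 + 7x + 10, remainder 0.
Solve the quadratic x^2 + 7x + 10 = 0: discriminant = 7^2 - 4(1)(10) = 49 - 40 = 9.
sqrt(9) = 3, so x = (-7 ± 3)/2: x = -2 or x = -5.
Collecting all roots found:

x = -5, x = -2, x = -1


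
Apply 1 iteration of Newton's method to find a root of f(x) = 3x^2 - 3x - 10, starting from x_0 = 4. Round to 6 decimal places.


Newton's method: x_(n+1) = x_n - f(x_n)/f'(x_n)
f(x) = 3x^2 - 3x - 10
f'(x) = 6x - 3

Iteration 1:
  f(4.000000) = 26.000000
  f'(4.000000) = 21.000000
  x_1 = 4.000000 - (26.000000)/(21.000000) = 2.761905

x_1 = 2.761905


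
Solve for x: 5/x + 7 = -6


Subtract 7 from both sides: 5/x = -13
Multiply both sides by x: 5 = -13 * x
Divide by -13: x = -5/13

x = -5/13


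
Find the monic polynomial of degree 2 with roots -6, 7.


A monic polynomial with roots -6, 7 is:
p(x) = (x + 6)(x - 7)
After multiplying by (x + 6): x + 6
After multiplying by (x - 7): x^2 - x - 42

x^2 - x - 42


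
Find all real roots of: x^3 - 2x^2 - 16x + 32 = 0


Let p(x) = x^3 - 2x^2 - 16x + 32. By the rational root theorem (leading coefficient 1), any rational root is an integer divisor of 32: try ±1, ±2, ... in turn.
Test x = 1: value = 15 ≠ 0.
Test x = -1: value = 45 ≠ 0.
Test x = 2: value = 0 ✓, so (x - 2) is a factor.
Synthetic division by (x - 2): bring down 1; 1(2) - 2 = 0; 0(2) - 16 = -16; (-16)(2) + 32 = 0 → quotient x^2 - 16, remainder 0.
Solve the quadratic x^2 - 16 = 0: discriminant = 0^2 - 4(1)(-16) = 0 + 64 = 64.
sqrt(64) = 8, so x = (0 ± 8)/2: x = 4 or x = -4.

x = -4, x = 2, x = 4


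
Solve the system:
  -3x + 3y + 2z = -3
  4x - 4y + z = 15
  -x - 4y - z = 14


Using Cramer's rule. Expand each determinant along the first row.
D  = (-3)*[(-4)*(-1) - 1*(-4)] - 3*[4*(-1) - 1*(-1)] + 2*[4*(-4) - (-4)*(-1)]
  = (-3)*(8) - 3*(-3) + 2*(-20) = -55
Dx = (-3)*[(-4)*(-1) - 1*(-4)] - 3*[15*(-1) - 1*14] + 2*[15*(-4) - (-4)*14]
  = (-3)*(8) - 3*(-29) + 2*(-4) = 55
Dy = (-3)*[15*(-1) - 1*14] - (-3)*[4*(-1) - 1*(-1)] + 2*[4*14 - 15*(-1)]
  = (-3)*(-29) - (-3)*(-3) + 2*(71) = 220
Dz = (-3)*[(-4)*14 - 15*(-4)] - 3*[4*14 - 15*(-1)] + (-3)*[4*(-4) - (-4)*(-1)]
  = (-3)*(4) - 3*(71) + (-3)*(-20) = -165
x = Dx/D = 55/-55 = -1, y = Dy/D = 220/-55 = -4, z = Dz/D = -165/-55 = 3
Check eq1: (-3)(-1) + (3)(-4) + (2)(3) = -3 = -3 ✓
Check eq2: (4)(-1) + (-4)(-4) + (1)(3) = 15 = 15 ✓
Check eq3: (-1)(-1) + (-4)(-4) + (-1)(3) = 14 = 14 ✓

x = -1, y = -4, z = 3


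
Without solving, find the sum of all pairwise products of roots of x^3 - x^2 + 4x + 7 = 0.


By Vieta's formulas for x^3 + bx^2 + cx + d = 0:
  r1 + r2 + r3 = -b/a = 1
  r1*r2 + r1*r3 + r2*r3 = c/a = 4
  r1*r2*r3 = -d/a = -7


Sum of pairwise products = 4


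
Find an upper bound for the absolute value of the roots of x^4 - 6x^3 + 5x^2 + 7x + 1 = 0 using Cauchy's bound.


Cauchy's bound: all roots r satisfy |r| <= 1 + max(|a_i/a_n|) for i = 0,...,n-1
where a_n is the leading coefficient.

Coefficients: [1, -6, 5, 7, 1]
Leading coefficient a_n = 1
Ratios |a_i/a_n|: 6, 5, 7, 1
Maximum ratio: 7
Cauchy's bound: |r| <= 1 + 7 = 8

Upper bound = 8


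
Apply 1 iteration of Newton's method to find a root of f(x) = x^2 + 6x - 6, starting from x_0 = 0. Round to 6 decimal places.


Newton's method: x_(n+1) = x_n - f(x_n)/f'(x_n)
f(x) = x^2 + 6x - 6
f'(x) = 2x + 6

Iteration 1:
  f(0.000000) = -6.000000
  f'(0.000000) = 6.000000
  x_1 = 0.000000 - (-6.000000)/(6.000000) = 1.000000

x_1 = 1.000000


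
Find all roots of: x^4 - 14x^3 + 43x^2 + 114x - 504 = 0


Let p(x) = x^4 - 14x^3 + 43x^2 + 114x - 504. By the rational root theorem (leading coefficient 1), any rational root is an integer divisor of 504: try ±1, ±2, ... in turn.
Test x = 1: value = -360 ≠ 0.
Test x = -1: value = -560 ≠ 0.
Test x = 2: value = -200 ≠ 0.
Test x = -2: value = -432 ≠ 0.
Test x = 3: value = -72 ≠ 0.
Test x = -3: value = 0 ✓, so (x + 3) is a factor.
Synthetic division by (x + 3): bring down 1; 1(-3) - 14 = -17; (-17)(-3) + 43 = 94; 94(-3) + 114 = -168; (-168)(-3) - 504 = 0 → quotient x^3 - 17x^2 + 94x - 168, remainder 0.
Continue with the quotient x^3 - 17x^2 + 94x - 168 (candidates must divide 168; re-test x = -3 first in case it repeats).
Test x = -3: value = -630 ≠ 0.
Test x = 4: value = 0 ✓, so (x - 4) is a factor.
Synthetic division by (x - 4): bring down 1; 1(4) - 17 = -13; (-13)(4) + 94 = 42; 42(4) - 168 = 0 → quotient x^2 - 13x + 42, remainder 0.
Solve the quadratic x^2 - 13x + 42 = 0: discriminant = (-13)^2 - 4(1)(42) = 169 - 168 = 1.
sqrt(1) = 1, so x = (13 ± 1)/2: x = 7 or x = 6.
Collecting all roots found:

x = -3, x = 4, x = 6, x = 7


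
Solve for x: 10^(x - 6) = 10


Express both sides with the same base.
10 = 10^1
Since the bases match, equate exponents: x - 6 = 1
So x = 1 - (-6) = 7

x = 7


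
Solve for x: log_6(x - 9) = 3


Convert to exponential form: x - 9 = 6^3 = 216
x = 216 + 9 = 225
Check: log_6(225 - 9) = log_6(216) = log_6(216) = 3 ✓

x = 225


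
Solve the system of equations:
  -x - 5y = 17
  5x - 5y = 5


Using Cramer's rule:
Determinant D = (-1)(-5) - (5)(-5) = 5 + 25 = 30
Dx = (17)(-5) - (5)(-5) = -85 + 25 = -60
Dy = (-1)(5) - (5)(17) = -5 - 85 = -90
x = Dx/D = -60/30 = -2
y = Dy/D = -90/30 = -3

x = -2, y = -3


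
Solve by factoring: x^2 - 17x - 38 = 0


We need two numbers that multiply to -38 and add to -17.
Those numbers are 2 and -19 (since 2 * (-19) = -38 and 2 + (-19) = -17).
So x^2 - 17x - 38 = (x + 2)(x - 19) = 0
Setting each factor to zero: x = -2 or x = 19

x = -2, x = 19


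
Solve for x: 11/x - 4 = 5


Subtract -4 from both sides: 11/x = 9
Multiply both sides by x: 11 = 9 * x
Divide by 9: x = 11/9

x = 11/9


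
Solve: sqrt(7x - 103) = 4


Square both sides: 7x - 103 = 4^2 = 16
7x = 16 + 103 = 119
x = 17
Check: sqrt(7*17 - 103) = sqrt(16) = 4 ✓

x = 17


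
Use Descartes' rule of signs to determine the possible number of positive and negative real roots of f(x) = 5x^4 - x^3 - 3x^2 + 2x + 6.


Descartes' rule of signs:

For positive roots, count sign changes in f(x) = 5x^4 - x^3 - 3x^2 + 2x + 6:
Signs of coefficients: +, -, -, +, +
Number of sign changes: 2
Possible positive real roots: 2, 0

For negative roots, examine f(-x) = 5x^4 + x^3 - 3x^2 - 2x + 6:
Signs of coefficients: +, +, -, -, +
Number of sign changes: 2
Possible negative real roots: 2, 0

Positive roots: 2 or 0; Negative roots: 2 or 0


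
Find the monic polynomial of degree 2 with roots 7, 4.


A monic polynomial with roots 7, 4 is:
p(x) = (x - 7)(x - 4)
After multiplying by (x - 7): x - 7
After multiplying by (x - 4): x^2 - 11x + 28

x^2 - 11x + 28


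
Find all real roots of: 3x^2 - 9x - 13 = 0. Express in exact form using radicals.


Using the quadratic formula: x = (-b ± sqrt(b^2 - 4ac)) / (2a)
Here a = 3, b = -9, c = -13
Discriminant = b^2 - 4ac = (-9)^2 - 4(3)(-13) = 81 + 156 = 237
Since discriminant = 237 > 0, there are two real roots.
x = (9 ± sqrt(237)) / 6
Numerically: x ≈ 4.0658 or x ≈ -1.0658

x = (9 + sqrt(237)) / 6 or x = (9 - sqrt(237)) / 6


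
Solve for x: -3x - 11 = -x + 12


Starting with: -3x - 11 = -x + 12
Move all x terms to left: (-3 + 1)x = 12 + 11
Simplify: -2x = 23
Divide both sides by -2: x = -23/2

x = -23/2


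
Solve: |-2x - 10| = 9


An absolute value equation |expr| = 9 gives two cases:
Case 1: -2x - 10 = 9
  -2x = 19, so x = -19/2
Case 2: -2x - 10 = -9
  -2x = 1, so x = -1/2

x = -19/2, x = -1/2


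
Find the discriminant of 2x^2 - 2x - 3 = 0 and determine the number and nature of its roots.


For ax^2 + bx + c = 0, discriminant D = b^2 - 4ac
Here a = 2, b = -2, c = -3
D = (-2)^2 - 4(2)(-3) = 4 + 24 = 28

D = 28 > 0 but not a perfect square
The equation has 2 distinct real irrational roots.

Discriminant = 28, 2 distinct real irrational roots


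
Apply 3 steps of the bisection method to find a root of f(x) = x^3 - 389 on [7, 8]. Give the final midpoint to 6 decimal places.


f(x) = x^3 - 389
f(7) = -46 < 0
f(8) = 123 > 0

Step 1: midpoint = (7.000000 + 8.000000)/2 = 7.500000
  f(7.500000) = 32.875000
  f(mid) > 0, so root is in [7.000000, 7.500000]

Step 2: midpoint = (7.000000 + 7.500000)/2 = 7.250000
  f(7.250000) = -7.921875
  f(mid) < 0, so root is in [7.250000, 7.500000]

Step 3: midpoint = (7.250000 + 7.500000)/2 = 7.375000
  f(7.375000) = 12.130859
  f(mid) > 0, so root is in [7.250000, 7.375000]

midpoint = 7.375000


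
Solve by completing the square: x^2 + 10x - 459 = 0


Start: x^2 + 10x - 459 = 0
Move constant: x^2 + 10x = 459
Half of 10 is 5, squared is 25
Add 25 to both sides: x^2 + 10x + 25 = 484
(x + 5)^2 = 484
x + 5 = ±22
x = -5 + 22 = 17 or x = -5 - 22 = -27

x = -27, x = 17


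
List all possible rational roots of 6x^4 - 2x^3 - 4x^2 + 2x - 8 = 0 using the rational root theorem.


Rational root theorem: possible roots are ±p/q where:
  p divides the constant term (-8): p ∈ {1, 2, 4, 8}
  q divides the leading coefficient (6): q ∈ {1, 2, 3, 6}

All possible rational roots: -8, -4, -8/3, -2, -4/3, -1, -2/3, -1/2, -1/3, -1/6, 1/6, 1/3, 1/2, 2/3, 1, 4/3, 2, 8/3, 4, 8

-8, -4, -8/3, -2, -4/3, -1, -2/3, -1/2, -1/3, -1/6, 1/6, 1/3, 1/2, 2/3, 1, 4/3, 2, 8/3, 4, 8


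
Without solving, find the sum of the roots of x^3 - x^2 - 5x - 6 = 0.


By Vieta's formulas for x^3 + bx^2 + cx + d = 0:
  r1 + r2 + r3 = -b/a = 1
  r1*r2 + r1*r3 + r2*r3 = c/a = -5
  r1*r2*r3 = -d/a = 6


Sum = 1


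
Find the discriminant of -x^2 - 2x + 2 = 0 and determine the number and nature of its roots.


For ax^2 + bx + c = 0, discriminant D = b^2 - 4ac
Here a = -1, b = -2, c = 2
D = (-2)^2 - 4(-1)(2) = 4 + 8 = 12

D = 12 > 0 but not a perfect square
The equation has 2 distinct real irrational roots.

Discriminant = 12, 2 distinct real irrational roots


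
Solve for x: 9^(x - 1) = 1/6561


Express both sides with the same base.
1/6561 = 9^(-4)
Since the bases match, equate exponents: x - 1 = -4
So x = -4 - (-1) = -3

x = -3


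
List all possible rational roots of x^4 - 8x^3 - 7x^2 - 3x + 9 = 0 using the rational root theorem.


Rational root theorem: possible roots are ±p/q where:
  p divides the constant term (9): p ∈ {1, 3, 9}
  q divides the leading coefficient (1): q ∈ {1}

All possible rational roots: -9, -3, -1, 1, 3, 9

-9, -3, -1, 1, 3, 9


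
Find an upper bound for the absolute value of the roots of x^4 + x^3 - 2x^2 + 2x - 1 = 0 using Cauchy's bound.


Cauchy's bound: all roots r satisfy |r| <= 1 + max(|a_i/a_n|) for i = 0,...,n-1
where a_n is the leading coefficient.

Coefficients: [1, 1, -2, 2, -1]
Leading coefficient a_n = 1
Ratios |a_i/a_n|: 1, 2, 2, 1
Maximum ratio: 2
Cauchy's bound: |r| <= 1 + 2 = 3

Upper bound = 3


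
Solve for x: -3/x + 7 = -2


Subtract 7 from both sides: -3/x = -9
Multiply both sides by x: -3 = -9 * x
Divide by -9: x = 1/3

x = 1/3


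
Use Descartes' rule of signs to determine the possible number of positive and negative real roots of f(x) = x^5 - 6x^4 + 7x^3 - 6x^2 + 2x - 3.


Descartes' rule of signs:

For positive roots, count sign changes in f(x) = x^5 - 6x^4 + 7x^3 - 6x^2 + 2x - 3:
Signs of coefficients: +, -, +, -, +, -
Number of sign changes: 5
Possible positive real roots: 5, 3, 1

For negative roots, examine f(-x) = -x^5 - 6x^4 - 7x^3 - 6x^2 - 2x - 3:
Signs of coefficients: -, -, -, -, -, -
Number of sign changes: 0
Possible negative real roots: 0

Positive roots: 5 or 3 or 1; Negative roots: 0


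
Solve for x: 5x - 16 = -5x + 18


Starting with: 5x - 16 = -5x + 18
Move all x terms to left: (5 + 5)x = 18 + 16
Simplify: 10x = 34
Divide both sides by 10: x = 17/5

x = 17/5


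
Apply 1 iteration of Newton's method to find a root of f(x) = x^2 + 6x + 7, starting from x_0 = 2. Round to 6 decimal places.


Newton's method: x_(n+1) = x_n - f(x_n)/f'(x_n)
f(x) = x^2 + 6x + 7
f'(x) = 2x + 6

Iteration 1:
  f(2.000000) = 23.000000
  f'(2.000000) = 10.000000
  x_1 = 2.000000 - (23.000000)/(10.000000) = -0.300000

x_1 = -0.300000


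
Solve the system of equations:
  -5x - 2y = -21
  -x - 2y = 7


Using Cramer's rule:
Determinant D = (-5)(-2) - (-1)(-2) = 10 - 2 = 8
Dx = (-21)(-2) - (7)(-2) = 42 + 14 = 56
Dy = (-5)(7) - (-1)(-21) = -35 - 21 = -56
x = Dx/D = 56/8 = 7
y = Dy/D = -56/8 = -7

x = 7, y = -7


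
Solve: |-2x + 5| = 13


An absolute value equation |expr| = 13 gives two cases:
Case 1: -2x + 5 = 13
  -2x = 8, so x = -4
Case 2: -2x + 5 = -13
  -2x = -18, so x = 9

x = -4, x = 9


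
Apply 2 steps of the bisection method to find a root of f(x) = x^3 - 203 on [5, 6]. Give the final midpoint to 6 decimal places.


f(x) = x^3 - 203
f(5) = -78 < 0
f(6) = 13 > 0

Step 1: midpoint = (5.000000 + 6.000000)/2 = 5.500000
  f(5.500000) = -36.625000
  f(mid) < 0, so root is in [5.500000, 6.000000]

Step 2: midpoint = (5.500000 + 6.000000)/2 = 5.750000
  f(5.750000) = -12.890625
  f(mid) < 0, so root is in [5.750000, 6.000000]

midpoint = 5.750000


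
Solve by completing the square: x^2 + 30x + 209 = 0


Start: x^2 + 30x + 209 = 0
Move constant: x^2 + 30x = -209
Half of 30 is 15, squared is 225
Add 225 to both sides: x^2 + 30x + 225 = 16
(x + 15)^2 = 16
x + 15 = ±4
x = -15 + 4 = -11 or x = -15 - 4 = -19

x = -19, x = -11


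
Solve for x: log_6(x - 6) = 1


Convert to exponential form: x - 6 = 6^1 = 6
x = 6 + 6 = 12
Check: log_6(12 - 6) = log_6(6) = log_6(6) = 1 ✓

x = 12


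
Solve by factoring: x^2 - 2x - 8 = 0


We need two numbers that multiply to -8 and add to -2.
Those numbers are 2 and -4 (since 2 * (-4) = -8 and 2 + (-4) = -2).
So x^2 - 2x - 8 = (x + 2)(x - 4) = 0
Setting each factor to zero: x = -2 or x = 4

x = -2, x = 4


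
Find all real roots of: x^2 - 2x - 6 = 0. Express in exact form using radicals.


Using the quadratic formula: x = (-b ± sqrt(b^2 - 4ac)) / (2a)
Here a = 1, b = -2, c = -6
Discriminant = b^2 - 4ac = (-2)^2 - 4(1)(-6) = 4 + 24 = 28
Since discriminant = 28 > 0, there are two real roots.
x = (2 ± 2*sqrt(7)) / 2
Simplifying: x = 1 ± sqrt(7)
Numerically: x ≈ 3.6458 or x ≈ -1.6458

x = 1 + sqrt(7) or x = 1 - sqrt(7)


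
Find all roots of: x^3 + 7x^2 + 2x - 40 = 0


Let p(x) = x^3 + 7x^2 + 2x - 40. By the rational root theorem (leading coefficient 1), any rational root is an integer divisor of 40: try ±1, ±2, ... in turn.
Test x = 1: value = -30 ≠ 0.
Test x = -1: value = -36 ≠ 0.
Test x = 2: value = 0 ✓, so (x - 2) is a factor.
Synthetic division by (x - 2): bring down 1; 1(2) + 7 = 9; 9(2) + 2 = 20; 20(2) - 40 = 0 → quotient x^2 + 9x + 20, remainder 0.
Solve the quadratic x^2 + 9x + 20 = 0: discriminant = 9^2 - 4(1)(20) = 81 - 80 = 1.
sqrt(1) = 1, so x = (-9 ± 1)/2: x = -4 or x = -5.
Collecting all roots found:

x = -5, x = -4, x = 2


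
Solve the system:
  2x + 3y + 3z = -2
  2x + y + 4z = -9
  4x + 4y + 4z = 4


Using Cramer's rule. Expand each determinant along the first row.
D  = 2*[1*4 - 4*4] - 3*[2*4 - 4*4] + 3*[2*4 - 1*4]
  = 2*(-12) - 3*(-8) + 3*(4) = 12
Dx = (-2)*[1*4 - 4*4] - 3*[(-9)*4 - 4*4] + 3*[(-9)*4 - 1*4]
  = (-2)*(-12) - 3*(-52) + 3*(-40) = 60
Dy = 2*[(-9)*4 - 4*4] - (-2)*[2*4 - 4*4] + 3*[2*4 - (-9)*4]
  = 2*(-52) - (-2)*(-8) + 3*(44) = 12
Dz = 2*[1*4 - (-9)*4] - 3*[2*4 - (-9)*4] + (-2)*[2*4 - 1*4]
  = 2*(40) - 3*(44) + (-2)*(4) = -60
x = Dx/D = 60/12 = 5, y = Dy/D = 12/12 = 1, z = Dz/D = -60/12 = -5
Check eq1: (2)(5) + (3)(1) + (3)(-5) = -2 = -2 ✓
Check eq2: (2)(5) + (1)(1) + (4)(-5) = -9 = -9 ✓
Check eq3: (4)(5) + (4)(1) + (4)(-5) = 4 = 4 ✓

x = 5, y = 1, z = -5


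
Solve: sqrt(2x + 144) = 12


Square both sides: 2x + 144 = 12^2 = 144
2x = 144 - 144 = 0
x = 0
Check: sqrt(2*0 + 144) = sqrt(144) = 12 ✓

x = 0


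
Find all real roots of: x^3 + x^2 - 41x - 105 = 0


Let p(x) = x^3 + x^2 - 41x - 105. By the rational root theorem (leading coefficient 1), any rational root is an integer divisor of 105: try ±1, ±2, ... in turn.
Test x = 1: value = -144 ≠ 0.
Test x = -1: value = -64 ≠ 0.
Test x = 3: value = -192 ≠ 0.
Test x = -3: value = 0 ✓, so (x + 3) is a factor.
Synthetic division by (x + 3): bring down 1; 1(-3) + 1 = -2; (-2)(-3) - 41 = -35; (-35)(-3) - 105 = 0 → quotient x^2 - 2x - 35, remainder 0.
Solve the quadratic x^2 - 2x - 35 = 0: discriminant = (-2)^2 - 4(1)(-35) = 4 + 140 = 144.
sqrt(144) = 12, so x = (2 ± 12)/2: x = 7 or x = -5.

x = -5, x = -3, x = 7


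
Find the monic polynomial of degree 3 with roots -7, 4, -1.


A monic polynomial with roots -7, 4, -1 is:
p(x) = (x + 7)(x - 4)(x + 1)
After multiplying by (x + 7): x + 7
After multiplying by (x - 4): x^2 + 3x - 28
After multiplying by (x + 1): x^3 + 4x^2 - 25x - 28

x^3 + 4x^2 - 25x - 28


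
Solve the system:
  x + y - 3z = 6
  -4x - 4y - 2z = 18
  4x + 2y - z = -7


Using Cramer's rule. Expand each determinant along the first row.
D  = 1*[(-4)*(-1) - (-2)*2] - 1*[(-4)*(-1) - (-2)*4] + (-3)*[(-4)*2 - (-4)*4]
  = 1*(8) - 1*(12) + (-3)*(8) = -28
Dx = 6*[(-4)*(-1) - (-2)*2] - 1*[18*(-1) - (-2)*(-7)] + (-3)*[18*2 - (-4)*(-7)]
  = 6*(8) - 1*(-32) + (-3)*(8) = 56
Dy = 1*[18*(-1) - (-2)*(-7)] - 6*[(-4)*(-1) - (-2)*4] + (-3)*[(-4)*(-7) - 18*4]
  = 1*(-32) - 6*(12) + (-3)*(-44) = 28
Dz = 1*[(-4)*(-7) - 18*2] - 1*[(-4)*(-7) - 18*4] + 6*[(-4)*2 - (-4)*4]
  = 1*(-8) - 1*(-44) + 6*(8) = 84
x = Dx/D = 56/-28 = -2, y = Dy/D = 28/-28 = -1, z = Dz/D = 84/-28 = -3
Check eq1: (1)(-2) + (1)(-1) + (-3)(-3) = 6 = 6 ✓
Check eq2: (-4)(-2) + (-4)(-1) + (-2)(-3) = 18 = 18 ✓
Check eq3: (4)(-2) + (2)(-1) + (-1)(-3) = -7 = -7 ✓

x = -2, y = -1, z = -3


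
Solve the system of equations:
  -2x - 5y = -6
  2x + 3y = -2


Using Cramer's rule:
Determinant D = (-2)(3) - (2)(-5) = -6 + 10 = 4
Dx = (-6)(3) - (-2)(-5) = -18 - 10 = -28
Dy = (-2)(-2) - (2)(-6) = 4 + 12 = 16
x = Dx/D = -28/4 = -7
y = Dy/D = 16/4 = 4

x = -7, y = 4


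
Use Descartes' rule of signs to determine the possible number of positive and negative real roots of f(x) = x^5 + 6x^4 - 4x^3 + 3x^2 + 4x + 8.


Descartes' rule of signs:

For positive roots, count sign changes in f(x) = x^5 + 6x^4 - 4x^3 + 3x^2 + 4x + 8:
Signs of coefficients: +, +, -, +, +, +
Number of sign changes: 2
Possible positive real roots: 2, 0

For negative roots, examine f(-x) = -x^5 + 6x^4 + 4x^3 + 3x^2 - 4x + 8:
Signs of coefficients: -, +, +, +, -, +
Number of sign changes: 3
Possible negative real roots: 3, 1

Positive roots: 2 or 0; Negative roots: 3 or 1


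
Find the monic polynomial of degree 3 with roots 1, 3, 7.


A monic polynomial with roots 1, 3, 7 is:
p(x) = (x - 1)(x - 3)(x - 7)
After multiplying by (x - 1): x - 1
After multiplying by (x - 3): x^2 - 4x + 3
After multiplying by (x - 7): x^3 - 11x^2 + 31x - 21

x^3 - 11x^2 + 31x - 21


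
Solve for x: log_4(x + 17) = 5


Convert to exponential form: x + 17 = 4^5 = 1024
x = 1024 - 17 = 1007
Check: log_4(1007 + 17) = log_4(1024) = log_4(1024) = 5 ✓

x = 1007


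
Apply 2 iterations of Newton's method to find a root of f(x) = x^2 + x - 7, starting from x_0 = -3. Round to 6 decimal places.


Newton's method: x_(n+1) = x_n - f(x_n)/f'(x_n)
f(x) = x^2 + x - 7
f'(x) = 2x + 1

Iteration 1:
  f(-3.000000) = -1.000000
  f'(-3.000000) = -5.000000
  x_1 = -3.000000 - (-1.000000)/(-5.000000) = -3.200000

Iteration 2:
  f(-3.200000) = 0.040000
  f'(-3.200000) = -5.400000
  x_2 = -3.200000 - (0.040000)/(-5.400000) = -3.192593

x_2 = -3.192593


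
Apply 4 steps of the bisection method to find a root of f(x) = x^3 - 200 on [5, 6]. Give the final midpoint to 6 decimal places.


f(x) = x^3 - 200
f(5) = -75 < 0
f(6) = 16 > 0

Step 1: midpoint = (5.000000 + 6.000000)/2 = 5.500000
  f(5.500000) = -33.625000
  f(mid) < 0, so root is in [5.500000, 6.000000]

Step 2: midpoint = (5.500000 + 6.000000)/2 = 5.750000
  f(5.750000) = -9.890625
  f(mid) < 0, so root is in [5.750000, 6.000000]

Step 3: midpoint = (5.750000 + 6.000000)/2 = 5.875000
  f(5.875000) = 2.779297
  f(mid) > 0, so root is in [5.750000, 5.875000]

Step 4: midpoint = (5.750000 + 5.875000)/2 = 5.812500
  f(5.812500) = -3.623779
  f(mid) < 0, so root is in [5.812500, 5.875000]

midpoint = 5.812500


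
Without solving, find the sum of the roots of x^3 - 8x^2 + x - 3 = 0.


By Vieta's formulas for x^3 + bx^2 + cx + d = 0:
  r1 + r2 + r3 = -b/a = 8
  r1*r2 + r1*r3 + r2*r3 = c/a = 1
  r1*r2*r3 = -d/a = 3


Sum = 8


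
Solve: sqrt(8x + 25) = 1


Square both sides: 8x + 25 = 1^2 = 1
8x = 1 - 25 = -24
x = -3
Check: sqrt(8*(-3) + 25) = sqrt(1) = 1 ✓

x = -3


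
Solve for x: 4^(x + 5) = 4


Express both sides with the same base.
4 = 4^1
Since the bases match, equate exponents: x + 5 = 1
So x = 1 - (5) = -4

x = -4


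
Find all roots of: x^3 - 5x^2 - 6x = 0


The constant term is 0, so x = 0 is a root. Factor out x:
  x^2 - 5x - 6 = 0
Solve the quadratic x^2 - 5x - 6 = 0: discriminant = (-5)^2 - 4(1)(-6) = 25 + 24 = 49.
sqrt(49) = 7, so x = (5 ± 7)/2: x = 6 or x = -1.
Collecting all roots found:

x = -1, x = 0, x = 6


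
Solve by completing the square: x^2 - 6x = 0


Start: x^2 - 6x + 0 = 0
Move constant: x^2 - 6x = 0
Half of -6 is -3, squared is 9
Add 9 to both sides: x^2 - 6x + 9 = 9
(x - 3)^2 = 9
x - 3 = ±3
x = 3 + 3 = 6 or x = 3 - 3 = 0

x = 0, x = 6


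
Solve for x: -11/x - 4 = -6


Subtract -4 from both sides: -11/x = -2
Multiply both sides by x: -11 = -2 * x
Divide by -2: x = 11/2

x = 11/2


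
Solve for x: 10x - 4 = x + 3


Starting with: 10x - 4 = x + 3
Move all x terms to left: (10 - 1)x = 3 + 4
Simplify: 9x = 7
Divide both sides by 9: x = 7/9

x = 7/9


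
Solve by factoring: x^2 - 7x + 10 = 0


We need two numbers that multiply to 10 and add to -7.
Those numbers are -2 and -5 (since (-2) * (-5) = 10 and (-2) + (-5) = -7).
So x^2 - 7x + 10 = (x - 2)(x - 5) = 0
Setting each factor to zero: x = 2 or x = 5

x = 2, x = 5


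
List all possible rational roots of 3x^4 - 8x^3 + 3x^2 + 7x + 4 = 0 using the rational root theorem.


Rational root theorem: possible roots are ±p/q where:
  p divides the constant term (4): p ∈ {1, 2, 4}
  q divides the leading coefficient (3): q ∈ {1, 3}

All possible rational roots: -4, -2, -4/3, -1, -2/3, -1/3, 1/3, 2/3, 1, 4/3, 2, 4

-4, -2, -4/3, -1, -2/3, -1/3, 1/3, 2/3, 1, 4/3, 2, 4


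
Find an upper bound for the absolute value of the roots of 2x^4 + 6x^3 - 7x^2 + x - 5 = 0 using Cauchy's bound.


Cauchy's bound: all roots r satisfy |r| <= 1 + max(|a_i/a_n|) for i = 0,...,n-1
where a_n is the leading coefficient.

Coefficients: [2, 6, -7, 1, -5]
Leading coefficient a_n = 2
Ratios |a_i/a_n|: 3, 7/2, 1/2, 5/2
Maximum ratio: 7/2
Cauchy's bound: |r| <= 1 + 7/2 = 9/2

Upper bound = 9/2


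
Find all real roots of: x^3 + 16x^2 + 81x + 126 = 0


Let p(x) = x^3 + 16x^2 + 81x + 126. By the rational root theorem (leading coefficient 1), any rational root is an integer divisor of 126: try ±1, ±2, ... in turn.
Test x = 1: value = 224 ≠ 0.
Test x = -1: value = 60 ≠ 0.
Test x = 2: value = 360 ≠ 0.
Test x = -2: value = 20 ≠ 0.
Test x = 3: value = 540 ≠ 0.
Test x = -3: value = 0 ✓, so (x + 3) is a factor.
Synthetic division by (x + 3): bring down 1; 1(-3) + 16 = 13; 13(-3) + 81 = 42; 42(-3) + 126 = 0 → quotient x^2 + 13x + 42, remainder 0.
Solve the quadratic x^2 + 13x + 42 = 0: discriminant = 13^2 - 4(1)(42) = 169 - 168 = 1.
sqrt(1) = 1, so x = (-13 ± 1)/2: x = -6 or x = -7.

x = -7, x = -6, x = -3


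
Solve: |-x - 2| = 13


An absolute value equation |expr| = 13 gives two cases:
Case 1: -x - 2 = 13
  -x = 15, so x = -15
Case 2: -x - 2 = -13
  -x = -11, so x = 11

x = -15, x = 11


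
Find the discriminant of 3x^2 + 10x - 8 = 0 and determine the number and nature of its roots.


For ax^2 + bx + c = 0, discriminant D = b^2 - 4ac
Here a = 3, b = 10, c = -8
D = (10)^2 - 4(3)(-8) = 100 + 96 = 196

D = 196 > 0 and is a perfect square (sqrt = 14)
The equation has 2 distinct real rational roots.

Discriminant = 196, 2 distinct real rational roots


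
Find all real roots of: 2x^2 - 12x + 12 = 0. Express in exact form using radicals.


Using the quadratic formula: x = (-b ± sqrt(b^2 - 4ac)) / (2a)
Here a = 2, b = -12, c = 12
Discriminant = b^2 - 4ac = (-12)^2 - 4(2)(12) = 144 - 96 = 48
Since discriminant = 48 > 0, there are two real roots.
x = (12 ± 4*sqrt(3)) / 4
Simplifying: x = 3 ± sqrt(3)
Numerically: x ≈ 4.7321 or x ≈ 1.2679

x = 3 + sqrt(3) or x = 3 - sqrt(3)


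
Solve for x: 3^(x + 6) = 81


Express both sides with the same base.
81 = 3^4
Since the bases match, equate exponents: x + 6 = 4
So x = 4 - (6) = -2

x = -2


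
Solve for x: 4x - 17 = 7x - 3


Starting with: 4x - 17 = 7x - 3
Move all x terms to left: (4 - 7)x = -3 + 17
Simplify: -3x = 14
Divide both sides by -3: x = -14/3

x = -14/3


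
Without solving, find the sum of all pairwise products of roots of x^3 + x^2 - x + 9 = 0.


By Vieta's formulas for x^3 + bx^2 + cx + d = 0:
  r1 + r2 + r3 = -b/a = -1
  r1*r2 + r1*r3 + r2*r3 = c/a = -1
  r1*r2*r3 = -d/a = -9


Sum of pairwise products = -1


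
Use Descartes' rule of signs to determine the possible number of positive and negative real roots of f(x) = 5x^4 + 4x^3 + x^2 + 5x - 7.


Descartes' rule of signs:

For positive roots, count sign changes in f(x) = 5x^4 + 4x^3 + x^2 + 5x - 7:
Signs of coefficients: +, +, +, +, -
Number of sign changes: 1
Possible positive real roots: 1

For negative roots, examine f(-x) = 5x^4 - 4x^3 + x^2 - 5x - 7:
Signs of coefficients: +, -, +, -, -
Number of sign changes: 3
Possible negative real roots: 3, 1

Positive roots: 1; Negative roots: 3 or 1


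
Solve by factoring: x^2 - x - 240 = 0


We need two numbers that multiply to -240 and add to -1.
Those numbers are 15 and -16 (since 15 * (-16) = -240 and 15 + (-16) = -1).
So x^2 - x - 240 = (x + 15)(x - 16) = 0
Setting each factor to zero: x = -15 or x = 16

x = -15, x = 16


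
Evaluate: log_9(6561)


We need the exponent such that 9^? = 6561
9^4 = 6561
Therefore log_9(6561) = 4

4


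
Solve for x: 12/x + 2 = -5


Subtract 2 from both sides: 12/x = -7
Multiply both sides by x: 12 = -7 * x
Divide by -7: x = -12/7

x = -12/7


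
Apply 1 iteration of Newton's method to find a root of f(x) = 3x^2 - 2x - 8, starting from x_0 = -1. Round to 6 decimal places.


Newton's method: x_(n+1) = x_n - f(x_n)/f'(x_n)
f(x) = 3x^2 - 2x - 8
f'(x) = 6x - 2

Iteration 1:
  f(-1.000000) = -3.000000
  f'(-1.000000) = -8.000000
  x_1 = -1.000000 - (-3.000000)/(-8.000000) = -1.375000

x_1 = -1.375000


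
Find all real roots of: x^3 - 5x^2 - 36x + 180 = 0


Let p(x) = x^3 - 5x^2 - 36x + 180. By the rational root theorem (leading coefficient 1), any rational root is an integer divisor of 180: try ±1, ±2, ... in turn.
Test x = 1: value = 140 ≠ 0.
Test x = -1: value = 210 ≠ 0.
Test x = 2: value = 96 ≠ 0.
Test x = -2: value = 224 ≠ 0.
Test x = 3: value = 54 ≠ 0.
Test x = -3: value = 216 ≠ 0.
Test x = 4: value = 20 ≠ 0.
Test x = -4: value = 180 ≠ 0.
Test x = 5: value = 0 ✓, so (x - 5) is a factor.
Synthetic division by (x - 5): bring down 1; 1(5) - 5 = 0; 0(5) - 36 = -36; (-36)(5) + 180 = 0 → quotient x^2 - 36, remainder 0.
Solve the quadratic x^2 - 36 = 0: discriminant = 0^2 - 4(1)(-36) = 0 + 144 = 144.
sqrt(144) = 12, so x = (0 ± 12)/2: x = 6 or x = -6.

x = -6, x = 5, x = 6


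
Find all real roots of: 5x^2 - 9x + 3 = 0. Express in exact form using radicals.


Using the quadratic formula: x = (-b ± sqrt(b^2 - 4ac)) / (2a)
Here a = 5, b = -9, c = 3
Discriminant = b^2 - 4ac = (-9)^2 - 4(5)(3) = 81 - 60 = 21
Since discriminant = 21 > 0, there are two real roots.
x = (9 ± sqrt(21)) / 10
Numerically: x ≈ 1.3583 or x ≈ 0.4417

x = (9 + sqrt(21)) / 10 or x = (9 - sqrt(21)) / 10


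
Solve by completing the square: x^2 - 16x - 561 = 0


Start: x^2 - 16x - 561 = 0
Move constant: x^2 - 16x = 561
Half of -16 is -8, squared is 64
Add 64 to both sides: x^2 - 16x + 64 = 625
(x - 8)^2 = 625
x - 8 = ±25
x = 8 + 25 = 33 or x = 8 - 25 = -17

x = -17, x = 33


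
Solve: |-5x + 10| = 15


An absolute value equation |expr| = 15 gives two cases:
Case 1: -5x + 10 = 15
  -5x = 5, so x = -1
Case 2: -5x + 10 = -15
  -5x = -25, so x = 5

x = -1, x = 5


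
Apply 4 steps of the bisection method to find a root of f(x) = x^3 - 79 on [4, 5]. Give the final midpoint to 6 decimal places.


f(x) = x^3 - 79
f(4) = -15 < 0
f(5) = 46 > 0

Step 1: midpoint = (4.000000 + 5.000000)/2 = 4.500000
  f(4.500000) = 12.125000
  f(mid) > 0, so root is in [4.000000, 4.500000]

Step 2: midpoint = (4.000000 + 4.500000)/2 = 4.250000
  f(4.250000) = -2.234375
  f(mid) < 0, so root is in [4.250000, 4.500000]

Step 3: midpoint = (4.250000 + 4.500000)/2 = 4.375000
  f(4.375000) = 4.740234
  f(mid) > 0, so root is in [4.250000, 4.375000]

Step 4: midpoint = (4.250000 + 4.375000)/2 = 4.312500
  f(4.312500) = 1.202393
  f(mid) > 0, so root is in [4.250000, 4.312500]

midpoint = 4.312500


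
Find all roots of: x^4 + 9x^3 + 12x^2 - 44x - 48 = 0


Let p(x) = x^4 + 9x^3 + 12x^2 - 44x - 48. By the rational root theorem (leading coefficient 1), any rational root is an integer divisor of 48: try ±1, ±2, ... in turn.
Test x = 1: value = -70 ≠ 0.
Test x = -1: value = 0 ✓, so (x + 1) is a factor.
Synthetic division by (x + 1): bring down 1; 1(-1) + 9 = 8; 8(-1) + 12 = 4; 4(-1) - 44 = -48; (-48)(-1) - 48 = 0 → quotient x^3 + 8x^2 + 4x - 48, remainder 0.
Continue with the quotient x^3 + 8x^2 + 4x - 48 (candidates must divide 48; re-test x = -1 first in case it repeats).
Test x = -1: value = -45 ≠ 0.
Test x = 2: value = 0 ✓, so (x - 2) is a factor.
Synthetic division by (x - 2): bring down 1; 1(2) + 8 = 10; 10(2) + 4 = 24; 24(2) - 48 = 0 → quotient x^2 + 10x + 24, remainder 0.
Solve the quadratic x^2 + 10x + 24 = 0: discriminant = 10^2 - 4(1)(24) = 100 - 96 = 4.
sqrt(4) = 2, so x = (-10 ± 2)/2: x = -4 or x = -6.
Collecting all roots found:

x = -6, x = -4, x = -1, x = 2


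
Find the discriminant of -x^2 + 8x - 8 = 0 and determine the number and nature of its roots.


For ax^2 + bx + c = 0, discriminant D = b^2 - 4ac
Here a = -1, b = 8, c = -8
D = (8)^2 - 4(-1)(-8) = 64 - 32 = 32

D = 32 > 0 but not a perfect square
The equation has 2 distinct real irrational roots.

Discriminant = 32, 2 distinct real irrational roots


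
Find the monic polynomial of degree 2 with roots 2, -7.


A monic polynomial with roots 2, -7 is:
p(x) = (x - 2)(x + 7)
After multiplying by (x - 2): x - 2
After multiplying by (x + 7): x^2 + 5x - 14

x^2 + 5x - 14


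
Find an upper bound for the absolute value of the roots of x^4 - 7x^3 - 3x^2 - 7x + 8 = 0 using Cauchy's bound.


Cauchy's bound: all roots r satisfy |r| <= 1 + max(|a_i/a_n|) for i = 0,...,n-1
where a_n is the leading coefficient.

Coefficients: [1, -7, -3, -7, 8]
Leading coefficient a_n = 1
Ratios |a_i/a_n|: 7, 3, 7, 8
Maximum ratio: 8
Cauchy's bound: |r| <= 1 + 8 = 9

Upper bound = 9


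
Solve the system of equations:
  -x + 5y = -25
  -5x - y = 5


Using Cramer's rule:
Determinant D = (-1)(-1) - (-5)(5) = 1 + 25 = 26
Dx = (-25)(-1) - (5)(5) = 25 - 25 = 0
Dy = (-1)(5) - (-5)(-25) = -5 - 125 = -130
x = Dx/D = 0/26 = 0
y = Dy/D = -130/26 = -5

x = 0, y = -5


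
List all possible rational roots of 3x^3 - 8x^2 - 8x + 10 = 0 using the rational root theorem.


Rational root theorem: possible roots are ±p/q where:
  p divides the constant term (10): p ∈ {1, 2, 5, 10}
  q divides the leading coefficient (3): q ∈ {1, 3}

All possible rational roots: -10, -5, -10/3, -2, -5/3, -1, -2/3, -1/3, 1/3, 2/3, 1, 5/3, 2, 10/3, 5, 10

-10, -5, -10/3, -2, -5/3, -1, -2/3, -1/3, 1/3, 2/3, 1, 5/3, 2, 10/3, 5, 10


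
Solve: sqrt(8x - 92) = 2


Square both sides: 8x - 92 = 2^2 = 4
8x = 4 + 92 = 96
x = 12
Check: sqrt(8*12 - 92) = sqrt(4) = 2 ✓

x = 12


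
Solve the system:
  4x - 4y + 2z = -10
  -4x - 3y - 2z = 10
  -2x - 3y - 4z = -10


Using Cramer's rule. Expand each determinant along the first row.
D  = 4*[(-3)*(-4) - (-2)*(-3)] - (-4)*[(-4)*(-4) - (-2)*(-2)] + 2*[(-4)*(-3) - (-3)*(-2)]
  = 4*(6) - (-4)*(12) + 2*(6) = 84
Dx = (-10)*[(-3)*(-4) - (-2)*(-3)] - (-4)*[10*(-4) - (-2)*(-10)] + 2*[10*(-3) - (-3)*(-10)]
  = (-10)*(6) - (-4)*(-60) + 2*(-60) = -420
Dy = 4*[10*(-4) - (-2)*(-10)] - (-10)*[(-4)*(-4) - (-2)*(-2)] + 2*[(-4)*(-10) - 10*(-2)]
  = 4*(-60) - (-10)*(12) + 2*(60) = 0
Dz = 4*[(-3)*(-10) - 10*(-3)] - (-4)*[(-4)*(-10) - 10*(-2)] + (-10)*[(-4)*(-3) - (-3)*(-2)]
  = 4*(60) - (-4)*(60) + (-10)*(6) = 420
x = Dx/D = -420/84 = -5, y = Dy/D = 0/84 = 0, z = Dz/D = 420/84 = 5
Check eq1: (4)(-5) + (-4)(0) + (2)(5) = -10 = -10 ✓
Check eq2: (-4)(-5) + (-3)(0) + (-2)(5) = 10 = 10 ✓
Check eq3: (-2)(-5) + (-3)(0) + (-4)(5) = -10 = -10 ✓

x = -5, y = 0, z = 5
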